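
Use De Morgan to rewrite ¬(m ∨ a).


De Morgan: the negation of a disjunction is the conjunction of the negations.
Distribute ¬ across ∨, flipping it to ∧, and negate each literal.

(¬m) ∧ (¬a)


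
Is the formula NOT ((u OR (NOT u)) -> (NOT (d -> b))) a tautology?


Build the truth table over {b, d, u}:
b | d | u | φ
-------------
F | F | F | T
T | F | F | T
F | T | F | F
T | T | F | T
F | F | T | T
T | F | T | T
F | T | T | F
T | T | T | T
Counterexample at row 3: with b=F, d=T, u=F, the formula is F.

No, it is not a tautology.


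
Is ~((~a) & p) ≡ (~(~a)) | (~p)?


Compare truth tables:
a | p | φ | ψ
-------------
False | False | True | True
True | False | True | True
False | True | False | False
True | True | True | True
The columns φ and ψ agree on every row.

Yes, they are logically equivalent.


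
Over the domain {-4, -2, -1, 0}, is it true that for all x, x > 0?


Evaluate the predicate on each element: -4:F, -2:F, -1:F, 0:F.
Counterexample x = -4 fails the predicate.

F


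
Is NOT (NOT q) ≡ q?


Compare truth tables:
q | φ | ψ
---------
F | F | F
T | T | T
The columns φ and ψ agree on every row.

Yes, they are logically equivalent.


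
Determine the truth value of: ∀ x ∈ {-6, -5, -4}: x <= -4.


Evaluate the predicate on each element: -6:T, -5:T, -4:T.
Every element satisfies the predicate.

T


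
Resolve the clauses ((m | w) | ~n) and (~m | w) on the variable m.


The clauses contain complementary literals m and ~m.
Resolution eliminates this pair and disjoins the remaining literals (merging duplicates).

(~n | w)


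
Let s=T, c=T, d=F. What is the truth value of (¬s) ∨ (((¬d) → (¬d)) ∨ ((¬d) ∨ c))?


Substitute s=T, c=T, d=F:
¬s = F
¬d = T
¬d = T
(¬d) → (¬d) = T → T = T
¬d = T
(¬d) ∨ c = T ∨ T = T
((¬d) → (¬d)) ∨ ((¬d) ∨ c) = T ∨ T = T
(¬s) ∨ (((¬d) → (¬d)) ∨ ((¬d) ∨ c)) = F ∨ T = T

T


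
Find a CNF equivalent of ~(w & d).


Step 1: Apply De Morgan: ¬(w ∧ d) = ¬w ∨ ¬d.

(~w) | (~d)


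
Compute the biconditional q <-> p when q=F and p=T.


Biconditional is true when both operands have the same truth value.
Substitute: q=F, p=T.
F <-> T evaluates to F.

F


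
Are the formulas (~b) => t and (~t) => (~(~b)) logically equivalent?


Compare truth tables:
b | t | φ | ψ
-------------
False | False | False | False
True | False | True | True
False | True | True | True
True | True | True | True
The columns φ and ψ agree on every row.

Yes, they are logically equivalent.


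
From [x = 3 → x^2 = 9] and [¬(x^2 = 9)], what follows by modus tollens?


Modus tollens: from (P → Q) and ¬Q, infer ¬P.
Q = 'x^2 = 9' is denied; since P → Q, P must also fail.

Not (x = 3).


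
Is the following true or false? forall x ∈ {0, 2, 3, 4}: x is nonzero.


Evaluate the predicate on each element: 0:False, 2:True, 3:True, 4:True.
Counterexample x = 0 fails the predicate.

False


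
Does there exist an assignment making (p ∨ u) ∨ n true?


Search for a satisfying assignment over {n, p, u}.
Try n=T, p=F, u=F: the formula evaluates to T.
A satisfying assignment exists.

Satisfiable.


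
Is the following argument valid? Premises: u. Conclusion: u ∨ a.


This matches the form of disjunction introduction: the conclusion follows in every model of the premises.

Valid.


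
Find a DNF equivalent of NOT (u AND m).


Step 1: Apply De Morgan: ¬(u ∧ m) = ¬u ∨ ¬m.

(NOT u) OR (NOT m)


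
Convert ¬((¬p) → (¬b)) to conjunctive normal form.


Step 1: Rewrite (¬p) → (¬b) as ¬(¬p) ∨ (¬b).
Step 2: Negate: ¬(¬(¬p) ∨ (¬b)) = (¬p) ∧ ¬(¬b) (De Morgan + double negation).
Step 3: Eliminate any double negations (¬¬X = X).

(¬p) ∧ b


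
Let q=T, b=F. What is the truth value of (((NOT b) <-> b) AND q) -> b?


Substitute q=T, b=F:
NOT b = T
(NOT b) <-> b = T <-> F = F
((NOT b) <-> b) AND q = F AND T = F
(((NOT b) <-> b) AND q) -> b = F -> F = T

T


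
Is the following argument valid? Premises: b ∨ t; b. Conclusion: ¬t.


This is affirming a disjunct (fallacy). There exist truth assignments where the premises are all true but the conclusion is false.

Invalid.


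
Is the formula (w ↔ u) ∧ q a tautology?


Build the truth table over {q, u, w}:
q | u | w | φ
-------------
F | F | F | F
T | F | F | T
F | T | F | F
T | T | F | F
F | F | T | F
T | F | T | F
F | T | T | F
T | T | T | T
Counterexample at row 1: with q=F, u=F, w=F, the formula is F.

No, it is not a tautology.


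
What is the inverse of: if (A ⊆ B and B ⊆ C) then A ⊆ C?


The inverse of (P → Q) is (¬P → ¬Q). It is equivalent to the converse, not to the original.
Here P = '(A ⊆ B and B ⊆ C)' and Q = 'A ⊆ C'.

If not ((A ⊆ B and B ⊆ C)), then not (A ⊆ C).


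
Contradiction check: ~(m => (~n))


Truth table over {m, n}:
m | n | φ
---------
False | False | False
True | False | False
False | True | False
True | True | True
Satisfying assignment at row 4: m=True, n=True gives True.

No, it is not a contradiction.


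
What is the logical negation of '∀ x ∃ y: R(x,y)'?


Negation flips each quantifier (∀↔∃) and negates the inner predicate.
¬(∀ x ∃ y: φ) = ∃ x ∀ y: ¬φ.

∃ x ∀ y: ¬(R(x,y))


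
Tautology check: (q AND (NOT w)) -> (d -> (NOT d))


Build the truth table over {d, q, w}:
d | q | w | φ
-------------
F | F | F | T
T | F | F | T
F | T | F | T
T | T | F | F
F | F | T | T
T | F | T | T
F | T | T | T
T | T | T | T
Counterexample at row 4: with d=T, q=T, w=F, the formula is F.

No, it is not a tautology.


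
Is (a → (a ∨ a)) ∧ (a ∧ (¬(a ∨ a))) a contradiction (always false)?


Truth table over {a}:
a | φ
-----
F | F
T | F
Every row is false.

Yes, it is a contradiction.


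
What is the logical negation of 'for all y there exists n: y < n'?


Negation flips each quantifier (∀↔∃) and negates the inner predicate.
¬(for all y there exists n: φ) = there exists y for all n: ¬φ.

there exists y for all n: NOT(y < n)


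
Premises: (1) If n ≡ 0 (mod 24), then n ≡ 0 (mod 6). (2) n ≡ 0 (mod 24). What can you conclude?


Modus ponens: from (P → Q) and P, infer Q.
P = 'n ≡ 0 (mod 24)' is asserted, and P → Q holds, so Q follows.

n ≡ 0 (mod 6).


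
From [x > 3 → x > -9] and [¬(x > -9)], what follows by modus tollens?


Modus tollens: from (P → Q) and ¬Q, infer ¬P.
Q = 'x > -9' is denied; since P → Q, P must also fail.

Not (x > 3).


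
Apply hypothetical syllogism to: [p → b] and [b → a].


Hypothetical syllogism: from (P → Q) and (Q → R), infer (P → R).
Chain the two implications through the shared middle term 'b'.

p → a


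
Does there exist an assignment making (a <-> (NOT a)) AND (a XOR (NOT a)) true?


Check all 2 assignments over {a}:
a | φ
-----
F | F
T | F
No assignment makes the formula true.

Unsatisfiable.


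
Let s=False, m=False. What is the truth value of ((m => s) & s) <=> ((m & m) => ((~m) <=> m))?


Substitute s=False, m=False:
m => s = False => False = True
(m => s) & s = True & False = False
m & m = False & False = False
~m = True
(~m) <=> m = True <=> False = False
(m & m) => ((~m) <=> m) = False => False = True
((m => s) & s) <=> ((m & m) => ((~m) <=> m)) = False <=> True = False

False


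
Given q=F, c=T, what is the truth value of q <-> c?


Biconditional is true when both operands have the same truth value.
Substitute: q=F, c=T.
F <-> T evaluates to F.

F


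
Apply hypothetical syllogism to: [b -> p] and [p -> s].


Hypothetical syllogism: from (P → Q) and (Q → R), infer (P → R).
Chain the two implications through the shared middle term 'p'.

b -> s


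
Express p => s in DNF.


Step 1: Rewrite p → s as ¬p ∨ s.

(~p) | s


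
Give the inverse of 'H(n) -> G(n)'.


The inverse of (P → Q) is (¬P → ¬Q). It is equivalent to the converse, not to the original.
Here P = 'H(n)' and Q = 'G(n)'.

If not (H(n)), then not (G(n)).


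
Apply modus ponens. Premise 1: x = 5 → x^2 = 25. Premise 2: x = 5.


Modus ponens: from (P → Q) and P, infer Q.
P = 'x = 5' is asserted, and P → Q holds, so Q follows.

x^2 = 25.


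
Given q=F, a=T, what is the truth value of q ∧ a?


Conjunction is true only when both operands are true.
Substitute: q=F, a=T.
F ∧ T evaluates to F.

F


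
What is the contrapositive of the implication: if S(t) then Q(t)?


The contrapositive of (P → Q) is (¬Q → ¬P); it is logically equivalent to the original.
Here P = 'S(t)' and Q = 'Q(t)'.

If not (Q(t)), then not (S(t)).


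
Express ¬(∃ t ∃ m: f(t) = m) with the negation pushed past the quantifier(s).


Negation flips each quantifier (∀↔∃) and negates the inner predicate.
¬(∃ t ∃ m: φ) = ∀ t ∀ m: ¬φ.

∀ t ∀ m: ¬(f(t) = m)


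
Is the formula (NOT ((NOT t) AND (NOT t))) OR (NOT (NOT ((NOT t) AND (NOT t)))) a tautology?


Build the truth table over {t}:
t | φ
-----
F | T
T | T
Every row evaluates to true.

Yes, it is a tautology.


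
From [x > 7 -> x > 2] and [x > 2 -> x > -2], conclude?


Hypothetical syllogism: from (P → Q) and (Q → R), infer (P → R).
Chain the two implications through the shared middle term 'x > 2'.

x > 7 -> x > -2


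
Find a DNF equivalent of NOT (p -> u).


Step 1: Rewrite implication then negate: ¬(¬p ∨ u) = p ∧ ¬u.

p AND (NOT u)


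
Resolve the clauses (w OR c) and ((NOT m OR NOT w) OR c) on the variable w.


The clauses contain complementary literals w and NOTw.
Resolution eliminates this pair and disjoins the remaining literals (merging duplicates).

(c OR NOT m)


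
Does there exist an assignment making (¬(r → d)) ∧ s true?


Search for a satisfying assignment over {d, r, s}.
Try d=F, r=T, s=T: the formula evaluates to T.
A satisfying assignment exists.

Satisfiable.


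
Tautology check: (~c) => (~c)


Build the truth table over {c}:
c | φ
-----
False | True
True | True
Every row evaluates to true.

Yes, it is a tautology.


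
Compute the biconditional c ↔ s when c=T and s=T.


Biconditional is true when both operands have the same truth value.
Substitute: c=T, s=T.
T ↔ T evaluates to T.

T


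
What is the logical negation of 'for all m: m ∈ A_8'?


¬(for all x: φ) = there exists x: ¬φ, and ¬(there exists x: φ) = for all x: ¬φ.
Apply to the universal statement.

there exists m: NOT(m ∈ A_8)


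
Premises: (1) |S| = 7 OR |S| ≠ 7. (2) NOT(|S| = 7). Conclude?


Disjunctive syllogism: from (P ∨ Q) and ¬P, infer Q.
One disjunct, '|S| = 7', is ruled out; the other must hold.

|S| ≠ 7


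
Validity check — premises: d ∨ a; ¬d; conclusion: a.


This matches the form of disjunctive syllogism: the conclusion follows in every model of the premises.

Valid.


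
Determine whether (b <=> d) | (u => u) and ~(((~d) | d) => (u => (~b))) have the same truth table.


Compare truth tables:
b | d | u | φ | ψ
-----------------
False | False | False | True | False
True | False | False | True | False
False | True | False | True | False
True | True | False | True | False
False | False | True | True | False
True | False | True | True | True
False | True | True | True | False
True | True | True | True | True
They differ at row 1 (b=False, d=False, u=False): φ=True but ψ=False.

No, they are not logically equivalent.


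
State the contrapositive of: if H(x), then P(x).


The contrapositive of (P → Q) is (¬Q → ¬P); it is logically equivalent to the original.
Here P = 'H(x)' and Q = 'P(x)'.

If not (P(x)), then not (H(x)).


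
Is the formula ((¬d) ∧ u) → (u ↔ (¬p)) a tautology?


Build the truth table over {d, p, u}:
d | p | u | φ
-------------
F | F | F | T
T | F | F | T
F | T | F | T
T | T | F | T
F | F | T | T
T | F | T | T
F | T | T | F
T | T | T | T
Counterexample at row 7: with d=F, p=T, u=T, the formula is F.

No, it is not a tautology.


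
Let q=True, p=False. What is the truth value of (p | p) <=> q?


Substitute q=True, p=False:
p | p = False | False = False
(p | p) <=> q = False <=> True = False

False


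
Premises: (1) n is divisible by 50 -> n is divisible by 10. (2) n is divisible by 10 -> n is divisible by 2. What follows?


Hypothetical syllogism: from (P → Q) and (Q → R), infer (P → R).
Chain the two implications through the shared middle term 'n is divisible by 10'.

n is divisible by 50 -> n is divisible by 2


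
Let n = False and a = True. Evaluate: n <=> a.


Biconditional is true when both operands have the same truth value.
Substitute: n=False, a=True.
False <=> True evaluates to False.

False


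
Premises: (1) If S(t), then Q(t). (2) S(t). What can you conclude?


Modus ponens: from (P → Q) and P, infer Q.
P = 'S(t)' is asserted, and P → Q holds, so Q follows.

Q(t).


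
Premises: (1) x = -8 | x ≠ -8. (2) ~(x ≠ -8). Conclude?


Disjunctive syllogism: from (P ∨ Q) and ¬P, infer Q.
One disjunct, 'x ≠ -8', is ruled out; the other must hold.

x = -8


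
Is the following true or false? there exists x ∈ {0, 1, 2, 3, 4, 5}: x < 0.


Evaluate the predicate on each element: 0:F, 1:F, 2:F, 3:F, 4:F, 5:F.
No element satisfies the predicate.

F


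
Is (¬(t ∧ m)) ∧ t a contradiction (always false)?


Truth table over {m, t}:
m | t | φ
---------
F | F | F
T | F | F
F | T | T
T | T | F
Satisfying assignment at row 3: m=F, t=T gives T.

No, it is not a contradiction.


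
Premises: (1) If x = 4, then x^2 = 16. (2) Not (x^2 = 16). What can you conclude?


Modus tollens: from (P → Q) and ¬Q, infer ¬P.
Q = 'x^2 = 16' is denied; since P → Q, P must also fail.

Not (x = 4).


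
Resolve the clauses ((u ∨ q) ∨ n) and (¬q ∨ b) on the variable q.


The clauses contain complementary literals q and ¬q.
Resolution eliminates this pair and disjoins the remaining literals (merging duplicates).

((n ∨ u) ∨ b)


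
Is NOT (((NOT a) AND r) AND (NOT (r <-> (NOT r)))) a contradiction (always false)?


Truth table over {a, r}:
a | r | φ
---------
F | F | T
T | F | T
F | T | F
T | T | T
Satisfying assignment at row 1: a=F, r=F gives T.

No, it is not a contradiction.


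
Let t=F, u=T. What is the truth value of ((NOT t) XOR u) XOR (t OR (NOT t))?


Substitute t=F, u=T:
NOT t = T
(NOT t) XOR u = T XOR T = F
NOT t = T
t OR (NOT t) = F OR T = T
((NOT t) XOR u) XOR (t OR (NOT t)) = F XOR T = T

T


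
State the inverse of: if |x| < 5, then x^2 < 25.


The inverse of (P → Q) is (¬P → ¬Q). It is equivalent to the converse, not to the original.
Here P = '|x| < 5' and Q = 'x^2 < 25'.

If not (|x| < 5), then not (x^2 < 25).


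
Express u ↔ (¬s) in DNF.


Step 1: u ↔ (¬s) is true exactly when both agree: (u ∧ (¬s)) ∨ (¬u ∧ ¬(¬s)).
Step 2: Eliminate any double negations (¬¬X = X).

(u ∧ (¬s)) ∨ ((¬u) ∧ s)


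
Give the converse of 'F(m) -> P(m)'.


The converse of (P → Q) is (Q → P). It is not in general equivalent to the original.
Here P = 'F(m)' and Q = 'P(m)'.

If P(m), then F(m).


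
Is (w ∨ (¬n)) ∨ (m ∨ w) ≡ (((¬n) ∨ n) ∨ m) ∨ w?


Compare truth tables:
m | n | w | φ | ψ
-----------------
F | F | F | T | T
T | F | F | T | T
F | T | F | F | T
T | T | F | T | T
F | F | T | T | T
T | F | T | T | T
F | T | T | T | T
T | T | T | T | T
They differ at row 3 (m=F, n=T, w=F): φ=F but ψ=T.

No, they are not logically equivalent.


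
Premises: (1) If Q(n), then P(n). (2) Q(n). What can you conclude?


Modus ponens: from (P → Q) and P, infer Q.
P = 'Q(n)' is asserted, and P → Q holds, so Q follows.

P(n).


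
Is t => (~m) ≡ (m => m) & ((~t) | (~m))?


Compare truth tables:
m | t | φ | ψ
-------------
False | False | True | True
True | False | True | True
False | True | True | True
True | True | False | False
The columns φ and ψ agree on every row.

Yes, they are logically equivalent.


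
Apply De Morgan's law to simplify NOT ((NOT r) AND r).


De Morgan: the negation of a conjunction is the disjunction of the negations.
Distribute NOT across AND, flipping it to OR, and negate each literal.

r OR (NOT r)


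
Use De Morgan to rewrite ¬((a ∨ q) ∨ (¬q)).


De Morgan: the negation of a disjunction is the conjunction of the negations.
Distribute ¬ across ∨, flipping it to ∧, and negate each literal.

((¬a) ∧ (¬q)) ∧ q


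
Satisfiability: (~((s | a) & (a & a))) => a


Search for a satisfying assignment over {a, s}.
Try a=True, s=False: the formula evaluates to True.
A satisfying assignment exists.

Satisfiable.


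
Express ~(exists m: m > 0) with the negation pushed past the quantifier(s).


¬(forall x: φ) = exists x: ¬φ, and ¬(exists x: φ) = forall x: ¬φ.
Apply to the existential statement.

forall m: ~(m > 0)


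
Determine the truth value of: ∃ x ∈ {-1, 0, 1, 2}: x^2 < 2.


Evaluate the predicate on each element: -1:T, 0:T, 1:T, 2:F.
Witness x = -1 satisfies the predicate.

T


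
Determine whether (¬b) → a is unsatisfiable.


Truth table over {a, b}:
a | b | φ
---------
F | F | F
T | F | T
F | T | T
T | T | T
Satisfying assignment at row 2: a=T, b=F gives T.

No, it is not a contradiction.


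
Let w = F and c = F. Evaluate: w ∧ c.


Conjunction is true only when both operands are true.
Substitute: w=F, c=F.
F ∧ F evaluates to F.

F


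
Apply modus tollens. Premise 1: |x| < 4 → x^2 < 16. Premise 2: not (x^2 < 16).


Modus tollens: from (P → Q) and ¬Q, infer ¬P.
Q = 'x^2 < 16' is denied; since P → Q, P must also fail.

Not (|x| < 4).


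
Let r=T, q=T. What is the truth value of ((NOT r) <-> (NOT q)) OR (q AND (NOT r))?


Substitute r=T, q=T:
NOT r = F
NOT q = F
(NOT r) <-> (NOT q) = F <-> F = T
NOT r = F
q AND (NOT r) = T AND F = F
((NOT r) <-> (NOT q)) OR (q AND (NOT r)) = T OR F = T

T


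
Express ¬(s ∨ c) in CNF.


Step 1: Apply De Morgan: ¬(s ∨ c) = ¬s ∧ ¬c.

(¬s) ∧ (¬c)


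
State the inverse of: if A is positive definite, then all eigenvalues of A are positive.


The inverse of (P → Q) is (¬P → ¬Q). It is equivalent to the converse, not to the original.
Here P = 'A is positive definite' and Q = 'all eigenvalues of A are positive'.

If not (A is positive definite), then not (all eigenvalues of A are positive).


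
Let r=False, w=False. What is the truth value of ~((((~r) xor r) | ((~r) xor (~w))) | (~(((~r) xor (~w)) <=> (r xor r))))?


Substitute r=False, w=False:
… (earlier sub-steps elided)
(~r) xor (~w) = True xor True = False
((~r) xor r) | ((~r) xor (~w)) = True | False = True
~r = True
~w = True
(~r) xor (~w) = True xor True = False
r xor r = False xor False = False
((~r) xor (~w)) <=> (r xor r) = False <=> False = True
~(((~r) xor (~w)) <=> (r xor r)) = False
(((~r) xor r) | ((~r) xor (~w))) | (~(((~r) xor (~w)) <=> (r xor r))) = True | False = True
~((((~r) xor r) | ((~r) xor (~w))) | (~(((~r) xor (~w)) <=> (r xor r)))) = False

False


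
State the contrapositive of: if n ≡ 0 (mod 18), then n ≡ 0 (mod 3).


The contrapositive of (P → Q) is (¬Q → ¬P); it is logically equivalent to the original.
Here P = 'n ≡ 0 (mod 18)' and Q = 'n ≡ 0 (mod 3)'.

If not (n ≡ 0 (mod 3)), then not (n ≡ 0 (mod 18)).


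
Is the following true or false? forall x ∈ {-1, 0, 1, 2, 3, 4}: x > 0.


Evaluate the predicate on each element: -1:False, 0:False, 1:True, 2:True, 3:True, 4:True.
Counterexample x = -1 fails the predicate.

False


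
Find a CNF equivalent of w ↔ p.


Step 1: Rewrite w ↔ p as (w → p) ∧ (p → w).
Step 2: Rewrite each implication as a disjunction.

((¬w) ∨ p) ∧ ((¬p) ∨ w)


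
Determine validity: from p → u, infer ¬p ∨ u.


This matches the form of material implication: the conclusion follows in every model of the premises.

Valid.


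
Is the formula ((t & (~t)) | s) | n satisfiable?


Search for a satisfying assignment over {n, s, t}.
Try n=True, s=False, t=False: the formula evaluates to True.
A satisfying assignment exists.

Satisfiable.


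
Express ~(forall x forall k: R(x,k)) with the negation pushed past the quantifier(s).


Negation flips each quantifier (∀↔∃) and negates the inner predicate.
¬(forall x forall k: φ) = exists x exists k: ¬φ.

exists x exists k: ~(R(x,k))


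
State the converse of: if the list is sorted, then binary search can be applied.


The converse of (P → Q) is (Q → P). It is not in general equivalent to the original.
Here P = 'the list is sorted' and Q = 'binary search can be applied'.

If binary search can be applied, then the list is sorted.


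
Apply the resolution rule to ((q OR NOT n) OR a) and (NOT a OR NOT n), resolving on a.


The clauses contain complementary literals a and NOTa.
Resolution eliminates this pair and disjoins the remaining literals (merging duplicates).

(NOT n OR q)


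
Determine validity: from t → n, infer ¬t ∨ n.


This matches the form of material implication: the conclusion follows in every model of the premises.

Valid.


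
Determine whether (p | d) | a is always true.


Build the truth table over {a, d, p}:
a | d | p | φ
-------------
False | False | False | False
True | False | False | True
False | True | False | True
True | True | False | True
False | False | True | True
True | False | True | True
False | True | True | True
True | True | True | True
Counterexample at row 1: with a=False, d=False, p=False, the formula is False.

No, it is not a tautology.


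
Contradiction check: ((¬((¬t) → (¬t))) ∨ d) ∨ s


Truth table over {d, s, t}:
d | s | t | φ
-------------
F | F | F | F
T | F | F | T
F | T | F | T
T | T | F | T
F | F | T | F
T | F | T | T
F | T | T | T
T | T | T | T
Satisfying assignment at row 2: d=T, s=F, t=F gives T.

No, it is not a contradiction.


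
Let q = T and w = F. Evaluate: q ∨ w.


Disjunction is false only when both operands are false.
Substitute: q=T, w=F.
T ∨ F evaluates to T.

T


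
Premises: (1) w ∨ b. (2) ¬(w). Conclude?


Disjunctive syllogism: from (P ∨ Q) and ¬P, infer Q.
One disjunct, 'w', is ruled out; the other must hold.

b


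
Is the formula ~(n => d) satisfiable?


Search for a satisfying assignment over {d, n}.
Try d=False, n=True: the formula evaluates to True.
A satisfying assignment exists.

Satisfiable.


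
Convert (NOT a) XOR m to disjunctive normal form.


Step 1: (¬a) ⊕ m is true exactly when they disagree: ((¬a) ∧ ¬m) ∨ (¬(¬a) ∧ m).
Step 2: Eliminate any double negations (¬¬X = X).

((NOT a) AND (NOT m)) OR (a AND m)


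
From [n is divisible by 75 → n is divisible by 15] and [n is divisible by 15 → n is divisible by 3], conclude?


Hypothetical syllogism: from (P → Q) and (Q → R), infer (P → R).
Chain the two implications through the shared middle term 'n is divisible by 15'.

n is divisible by 75 → n is divisible by 3


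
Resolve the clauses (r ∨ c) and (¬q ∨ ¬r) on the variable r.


The clauses contain complementary literals r and ¬r.
Resolution eliminates this pair and disjoins the remaining literals (merging duplicates).

(c ∨ ¬q)


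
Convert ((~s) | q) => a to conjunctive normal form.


Step 1: Rewrite as ¬((¬s) ∨ q) ∨ a = (¬(¬s) ∧ ¬q) ∨ a.
Step 2: Distribute ∨ over ∧.
Step 3: Eliminate any double negations (¬¬X = X).

(s | a) & ((~q) | a)


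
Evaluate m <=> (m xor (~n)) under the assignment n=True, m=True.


Substitute n=True, m=True:
~n = False
m xor (~n) = True xor False = True
m <=> (m xor (~n)) = True <=> True = True

True


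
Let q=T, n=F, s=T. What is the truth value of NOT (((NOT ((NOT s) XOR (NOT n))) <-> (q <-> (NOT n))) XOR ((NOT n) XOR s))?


Substitute q=T, n=F, s=T:
… (earlier sub-steps elided)
NOT n = T
(NOT s) XOR (NOT n) = F XOR T = T
NOT ((NOT s) XOR (NOT n)) = F
NOT n = T
q <-> (NOT n) = T <-> T = T
(NOT ((NOT s) XOR (NOT n))) <-> (q <-> (NOT n)) = F <-> T = F
NOT n = T
(NOT n) XOR s = T XOR T = F
((NOT ((NOT s) XOR (NOT n))) <-> (q <-> (NOT n))) XOR ((NOT n) XOR s) = F XOR F = F
NOT (((NOT ((NOT s) XOR (NOT n))) <-> (q <-> (NOT n))) XOR ((NOT n) XOR s)) = T

T


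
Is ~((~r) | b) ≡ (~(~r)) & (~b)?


Compare truth tables:
b | r | φ | ψ
-------------
False | False | False | False
True | False | False | False
False | True | True | True
True | True | False | False
The columns φ and ψ agree on every row.

Yes, they are logically equivalent.


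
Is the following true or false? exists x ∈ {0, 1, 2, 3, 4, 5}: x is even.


Evaluate the predicate on each element: 0:True, 1:False, 2:True, 3:False, 4:True, 5:False.
Witness x = 0 satisfies the predicate.

True


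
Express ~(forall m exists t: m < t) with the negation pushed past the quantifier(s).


Negation flips each quantifier (∀↔∃) and negates the inner predicate.
¬(forall m exists t: φ) = exists m forall t: ¬φ.

exists m forall t: ~(m < t)


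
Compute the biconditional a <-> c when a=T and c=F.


Biconditional is true when both operands have the same truth value.
Substitute: a=T, c=F.
T <-> F evaluates to F.

F


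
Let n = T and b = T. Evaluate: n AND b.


Conjunction is true only when both operands are true.
Substitute: n=T, b=T.
T AND T evaluates to T.

T


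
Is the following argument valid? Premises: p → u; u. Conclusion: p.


This is affirming the consequent (fallacy). There exist truth assignments where the premises are all true but the conclusion is false.

Invalid.


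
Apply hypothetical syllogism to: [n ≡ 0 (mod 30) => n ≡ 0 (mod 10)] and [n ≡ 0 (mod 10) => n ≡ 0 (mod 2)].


Hypothetical syllogism: from (P → Q) and (Q → R), infer (P → R).
Chain the two implications through the shared middle term 'n ≡ 0 (mod 10)'.

n ≡ 0 (mod 30) => n ≡ 0 (mod 2)


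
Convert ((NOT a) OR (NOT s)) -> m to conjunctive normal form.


Step 1: Rewrite as ¬((¬a) ∨ (¬s)) ∨ m = (¬(¬a) ∧ ¬(¬s)) ∨ m.
Step 2: Distribute ∨ over ∧.
Step 3: Eliminate any double negations (¬¬X = X).

(a OR m) AND (s OR m)


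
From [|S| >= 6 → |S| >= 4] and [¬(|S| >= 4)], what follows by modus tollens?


Modus tollens: from (P → Q) and ¬Q, infer ¬P.
Q = '|S| >= 4' is denied; since P → Q, P must also fail.

Not (|S| >= 6).


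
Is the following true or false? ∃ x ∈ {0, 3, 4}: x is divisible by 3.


Evaluate the predicate on each element: 0:T, 3:T, 4:F.
Witness x = 0 satisfies the predicate.

T


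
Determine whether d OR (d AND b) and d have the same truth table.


Compare truth tables:
b | d | φ | ψ
-------------
F | F | F | F
T | F | F | F
F | T | T | T
T | T | T | T
The columns φ and ψ agree on every row.

Yes, they are logically equivalent.


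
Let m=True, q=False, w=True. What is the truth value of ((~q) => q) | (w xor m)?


Substitute m=True, q=False, w=True:
~q = True
(~q) => q = True => False = False
w xor m = True xor True = False
((~q) => q) | (w xor m) = False | False = False

False


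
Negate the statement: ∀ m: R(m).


¬(∀ x: φ) = ∃ x: ¬φ, and ¬(∃ x: φ) = ∀ x: ¬φ.
Apply to the universal statement.

∃ m: ¬(R(m))


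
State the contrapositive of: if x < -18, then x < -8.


The contrapositive of (P → Q) is (¬Q → ¬P); it is logically equivalent to the original.
Here P = 'x < -18' and Q = 'x < -8'.

If not (x < -8), then not (x < -18).


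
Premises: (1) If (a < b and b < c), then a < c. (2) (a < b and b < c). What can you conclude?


Modus ponens: from (P → Q) and P, infer Q.
P = '(a < b and b < c)' is asserted, and P → Q holds, so Q follows.

a < c.


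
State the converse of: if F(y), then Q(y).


The converse of (P → Q) is (Q → P). It is not in general equivalent to the original.
Here P = 'F(y)' and Q = 'Q(y)'.

If Q(y), then F(y).


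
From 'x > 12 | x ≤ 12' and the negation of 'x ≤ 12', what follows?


Disjunctive syllogism: from (P ∨ Q) and ¬P, infer Q.
One disjunct, 'x ≤ 12', is ruled out; the other must hold.

x > 12


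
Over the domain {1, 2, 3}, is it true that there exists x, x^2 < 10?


Evaluate the predicate on each element: 1:T, 2:T, 3:T.
Witness x = 1 satisfies the predicate.

T


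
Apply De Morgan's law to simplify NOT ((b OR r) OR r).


De Morgan: the negation of a disjunction is the conjunction of the negations.
Distribute NOT across OR, flipping it to AND, and negate each literal.

((NOT b) AND (NOT r)) AND (NOT r)


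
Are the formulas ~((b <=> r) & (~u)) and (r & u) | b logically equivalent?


Compare truth tables:
b | r | u | φ | ψ
-----------------
False | False | False | False | False
True | False | False | True | True
False | True | False | True | False
True | True | False | False | True
False | False | True | True | False
True | False | True | True | True
False | True | True | True | True
True | True | True | True | True
They differ at row 3 (b=False, r=True, u=False): φ=True but ψ=False.

No, they are not logically equivalent.


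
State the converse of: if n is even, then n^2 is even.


The converse of (P → Q) is (Q → P). It is not in general equivalent to the original.
Here P = 'n is even' and Q = 'n^2 is even'.

If n^2 is even, then n is even.


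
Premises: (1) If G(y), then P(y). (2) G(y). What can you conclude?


Modus ponens: from (P → Q) and P, infer Q.
P = 'G(y)' is asserted, and P → Q holds, so Q follows.

P(y).


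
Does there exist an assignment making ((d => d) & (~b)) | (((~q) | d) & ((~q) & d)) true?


Search for a satisfying assignment over {b, d, q}.
Try b=False, d=False, q=False: the formula evaluates to True.
A satisfying assignment exists.

Satisfiable.


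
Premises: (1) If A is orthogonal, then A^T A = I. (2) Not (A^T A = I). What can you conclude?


Modus tollens: from (P → Q) and ¬Q, infer ¬P.
Q = 'A^T A = I' is denied; since P → Q, P must also fail.

Not (A is orthogonal).


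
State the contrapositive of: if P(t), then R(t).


The contrapositive of (P → Q) is (¬Q → ¬P); it is logically equivalent to the original.
Here P = 'P(t)' and Q = 'R(t)'.

If not (R(t)), then not (P(t)).


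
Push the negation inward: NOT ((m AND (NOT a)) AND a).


De Morgan: the negation of a conjunction is the disjunction of the negations.
Distribute NOT across AND, flipping it to OR, and negate each literal.

((NOT m) OR a) OR (NOT a)


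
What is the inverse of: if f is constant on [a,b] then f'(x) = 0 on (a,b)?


The inverse of (P → Q) is (¬P → ¬Q). It is equivalent to the converse, not to the original.
Here P = 'f is constant on [a,b]' and Q = 'f'(x) = 0 on (a,b)'.

If not (f is constant on [a,b]), then not (f'(x) = 0 on (a,b)).


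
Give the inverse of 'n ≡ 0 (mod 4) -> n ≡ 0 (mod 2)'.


The inverse of (P → Q) is (¬P → ¬Q). It is equivalent to the converse, not to the original.
Here P = 'n ≡ 0 (mod 4)' and Q = 'n ≡ 0 (mod 2)'.

If not (n ≡ 0 (mod 4)), then not (n ≡ 0 (mod 2)).


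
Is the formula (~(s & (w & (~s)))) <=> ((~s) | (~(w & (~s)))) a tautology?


Build the truth table over {s, w}:
s | w | φ
---------
False | False | True
True | False | True
False | True | True
True | True | True
Every row evaluates to true.

Yes, it is a tautology.


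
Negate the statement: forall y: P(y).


¬(forall x: φ) = exists x: ¬φ, and ¬(exists x: φ) = forall x: ¬φ.
Apply to the universal statement.

exists y: ~(P(y))


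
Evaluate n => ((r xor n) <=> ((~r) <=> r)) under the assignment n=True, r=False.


Substitute n=True, r=False:
r xor n = False xor True = True
~r = True
(~r) <=> r = True <=> False = False
(r xor n) <=> ((~r) <=> r) = True <=> False = False
n => ((r xor n) <=> ((~r) <=> r)) = True => False = False

False


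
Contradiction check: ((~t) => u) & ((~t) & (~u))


Truth table over {t, u}:
t | u | φ
---------
False | False | False
True | False | False
False | True | False
True | True | False
Every row is false.

Yes, it is a contradiction.


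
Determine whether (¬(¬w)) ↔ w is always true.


Build the truth table over {w}:
w | φ
-----
F | T
T | T
Every row evaluates to true.

Yes, it is a tautology.


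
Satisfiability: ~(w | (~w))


Check all 2 assignments over {w}:
w | φ
-----
False | False
True | False
No assignment makes the formula true.

Unsatisfiable.


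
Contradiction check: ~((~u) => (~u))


Truth table over {u}:
u | φ
-----
False | False
True | False
Every row is false.

Yes, it is a contradiction.


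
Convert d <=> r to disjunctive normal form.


Step 1: d ↔ r is true exactly when both agree: (d ∧ r) ∨ (¬d ∧ ¬r).

(d & r) | ((~d) & (~r))


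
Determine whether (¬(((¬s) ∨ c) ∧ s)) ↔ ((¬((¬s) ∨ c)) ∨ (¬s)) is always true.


Build the truth table over {c, s}:
c | s | φ
---------
F | F | T
T | F | T
F | T | T
T | T | T
Every row evaluates to true.

Yes, it is a tautology.


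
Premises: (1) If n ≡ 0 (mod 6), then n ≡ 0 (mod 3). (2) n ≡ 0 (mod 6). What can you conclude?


Modus ponens: from (P → Q) and P, infer Q.
P = 'n ≡ 0 (mod 6)' is asserted, and P → Q holds, so Q follows.

n ≡ 0 (mod 3).


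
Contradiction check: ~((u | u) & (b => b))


Truth table over {b, u}:
b | u | φ
---------
False | False | True
True | False | True
False | True | False
True | True | False
Satisfying assignment at row 1: b=False, u=False gives True.

No, it is not a contradiction.


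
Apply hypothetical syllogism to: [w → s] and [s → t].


Hypothetical syllogism: from (P → Q) and (Q → R), infer (P → R).
Chain the two implications through the shared middle term 's'.

w → t


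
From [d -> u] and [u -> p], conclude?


Hypothetical syllogism: from (P → Q) and (Q → R), infer (P → R).
Chain the two implications through the shared middle term 'u'.

d -> p


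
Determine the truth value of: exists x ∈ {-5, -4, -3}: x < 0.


Evaluate the predicate on each element: -5:True, -4:True, -3:True.
Witness x = -5 satisfies the predicate.

True


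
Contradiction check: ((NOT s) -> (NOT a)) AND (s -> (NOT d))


Truth table over {a, d, s}:
a | d | s | φ
-------------
F | F | F | T
T | F | F | F
F | T | F | T
T | T | F | F
F | F | T | T
T | F | T | T
F | T | T | F
T | T | T | F
Satisfying assignment at row 1: a=F, d=F, s=F gives T.

No, it is not a contradiction.


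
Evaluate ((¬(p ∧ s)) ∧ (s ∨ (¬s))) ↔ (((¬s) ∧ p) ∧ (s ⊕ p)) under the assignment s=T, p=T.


Substitute s=T, p=T:
p ∧ s = T ∧ T = T
¬(p ∧ s) = F
¬s = F
s ∨ (¬s) = T ∨ F = T
(¬(p ∧ s)) ∧ (s ∨ (¬s)) = F ∧ T = F
¬s = F
(¬s) ∧ p = F ∧ T = F
s ⊕ p = T ⊕ T = F
((¬s) ∧ p) ∧ (s ⊕ p) = F ∧ F = F
((¬(p ∧ s)) ∧ (s ∨ (¬s))) ↔ (((¬s) ∧ p) ∧ (s ⊕ p)) = F ↔ F = T

T


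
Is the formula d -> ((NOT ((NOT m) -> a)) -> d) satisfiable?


Search for a satisfying assignment over {a, d, m}.
Try a=F, d=F, m=F: the formula evaluates to T.
A satisfying assignment exists.

Satisfiable.


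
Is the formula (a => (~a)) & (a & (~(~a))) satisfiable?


Check all 2 assignments over {a}:
a | φ
-----
False | False
True | False
No assignment makes the formula true.

Unsatisfiable.


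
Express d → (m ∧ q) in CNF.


Step 1: Rewrite d → (m ∧ q) as ¬d ∨ (m ∧ q).
Step 2: Distribute ∨ over ∧.

((¬d) ∨ m) ∧ ((¬d) ∨ q)


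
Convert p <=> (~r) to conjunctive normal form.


Step 1: Rewrite p ↔ (¬r) as (p → (¬r)) ∧ ((¬r) → p).
Step 2: Rewrite each implication as a disjunction.
Step 3: Eliminate any double negations (¬¬X = X).

((~p) | (~r)) & (r | p)


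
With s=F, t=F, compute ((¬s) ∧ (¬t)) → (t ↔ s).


Substitute s=F, t=F:
¬s = T
¬t = T
(¬s) ∧ (¬t) = T ∧ T = T
t ↔ s = F ↔ F = T
((¬s) ∧ (¬t)) → (t ↔ s) = T → T = T

T


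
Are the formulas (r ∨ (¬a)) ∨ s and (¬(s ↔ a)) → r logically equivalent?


Compare truth tables:
a | r | s | φ | ψ
-----------------
F | F | F | T | T
T | F | F | F | F
F | T | F | T | T
T | T | F | T | T
F | F | T | T | F
T | F | T | T | T
F | T | T | T | T
T | T | T | T | T
They differ at row 5 (a=F, r=F, s=T): φ=T but ψ=F.

No, they are not logically equivalent.


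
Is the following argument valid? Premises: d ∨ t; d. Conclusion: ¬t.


This is affirming a disjunct (fallacy). There exist truth assignments where the premises are all true but the conclusion is false.

Invalid.


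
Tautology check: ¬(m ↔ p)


Build the truth table over {m, p}:
m | p | φ
---------
F | F | F
T | F | T
F | T | T
T | T | F
Counterexample at row 1: with m=F, p=F, the formula is F.

No, it is not a tautology.


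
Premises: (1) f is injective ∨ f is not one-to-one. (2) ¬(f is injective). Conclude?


Disjunctive syllogism: from (P ∨ Q) and ¬P, infer Q.
One disjunct, 'f is injective', is ruled out; the other must hold.

f is not one-to-one


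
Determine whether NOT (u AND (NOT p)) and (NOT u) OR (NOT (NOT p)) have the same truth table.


Compare truth tables:
p | u | φ | ψ
-------------
F | F | T | T
T | F | T | T
F | T | F | F
T | T | T | T
The columns φ and ψ agree on every row.

Yes, they are logically equivalent.


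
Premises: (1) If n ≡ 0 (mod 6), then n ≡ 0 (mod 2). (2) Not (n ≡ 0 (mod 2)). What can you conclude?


Modus tollens: from (P → Q) and ¬Q, infer ¬P.
Q = 'n ≡ 0 (mod 2)' is denied; since P → Q, P must also fail.

Not (n ≡ 0 (mod 6)).


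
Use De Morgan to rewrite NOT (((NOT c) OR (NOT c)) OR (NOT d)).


De Morgan: the negation of a disjunction is the conjunction of the negations.
Distribute NOT across OR, flipping it to AND, and negate each literal.

(c AND c) AND d


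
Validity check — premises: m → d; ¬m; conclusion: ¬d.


This is denying the antecedent (fallacy). There exist truth assignments where the premises are all true but the conclusion is false.

Invalid.


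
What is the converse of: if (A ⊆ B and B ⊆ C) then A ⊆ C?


The converse of (P → Q) is (Q → P). It is not in general equivalent to the original.
Here P = '(A ⊆ B and B ⊆ C)' and Q = 'A ⊆ C'.

If A ⊆ C, then (A ⊆ B and B ⊆ C).


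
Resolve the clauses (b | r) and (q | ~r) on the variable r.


The clauses contain complementary literals r and ~r.
Resolution eliminates this pair and disjoins the remaining literals (merging duplicates).

(b | q)


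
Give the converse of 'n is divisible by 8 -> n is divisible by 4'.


The converse of (P → Q) is (Q → P). It is not in general equivalent to the original.
Here P = 'n is divisible by 8' and Q = 'n is divisible by 4'.

If n is divisible by 4, then n is divisible by 8.


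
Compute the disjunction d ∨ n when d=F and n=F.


Disjunction is false only when both operands are false.
Substitute: d=F, n=F.
F ∨ F evaluates to F.

F


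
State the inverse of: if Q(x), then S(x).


The inverse of (P → Q) is (¬P → ¬Q). It is equivalent to the converse, not to the original.
Here P = 'Q(x)' and Q = 'S(x)'.

If not (Q(x)), then not (S(x)).


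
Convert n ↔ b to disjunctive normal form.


Step 1: n ↔ b is true exactly when both agree: (n ∧ b) ∨ (¬n ∧ ¬b).

(n ∧ b) ∨ ((¬n) ∧ (¬b))


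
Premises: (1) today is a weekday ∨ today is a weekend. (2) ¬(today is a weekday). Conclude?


Disjunctive syllogism: from (P ∨ Q) and ¬P, infer Q.
One disjunct, 'today is a weekday', is ruled out; the other must hold.

today is a weekend


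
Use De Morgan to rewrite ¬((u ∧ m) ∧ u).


De Morgan: the negation of a conjunction is the disjunction of the negations.
Distribute ¬ across ∧, flipping it to ∨, and negate each literal.

((¬u) ∨ (¬m)) ∨ (¬u)
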